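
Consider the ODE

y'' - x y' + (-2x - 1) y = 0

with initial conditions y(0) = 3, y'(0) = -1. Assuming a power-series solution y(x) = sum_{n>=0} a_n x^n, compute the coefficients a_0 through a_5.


Ansatz: y(x) = sum_{n>=0} a_n x^n, so y'(x) = sum_{n>=1} n a_n x^(n-1) and y''(x) = sum_{n>=2} n(n-1) a_n x^(n-2).
Substitute into P(x) y'' + Q(x) y' + R(x) y = 0 with P(x) = 1, Q(x) = -x, R(x) = -2x - 1, and match powers of x.
Initial conditions: a_0 = 3, a_1 = -1.
Setting the coefficient of each power of x to zero and solving order by order (substituting the coefficients already found):
  x^0: 2 a_2 - a_0 = 0  ->  2 a_2 = a_0 = 3  ->  a_2 = 3/2
  x^1: 6 a_3 - 2 a_1 - 2 a_0 = 0  ->  6 a_3 = 2 a_1 + 2 a_0 = 4  ->  a_3 = 2/3
  x^2: 12 a_4 - 3 a_2 - 2 a_1 = 0  ->  12 a_4 = 3 a_2 + 2 a_1 = 5/2  ->  a_4 = 5/24
  x^3: 20 a_5 - 4 a_3 - 2 a_2 = 0  ->  20 a_5 = 4 a_3 + 2 a_2 = 17/3  ->  a_5 = 17/60
Truncated series: y(x) = 3 - x + (3/2) x^2 + (2/3) x^3 + (5/24) x^4 + (17/60) x^5 + O(x^6).

a_0 = 3; a_1 = -1; a_2 = 3/2; a_3 = 2/3; a_4 = 5/24; a_5 = 17/60


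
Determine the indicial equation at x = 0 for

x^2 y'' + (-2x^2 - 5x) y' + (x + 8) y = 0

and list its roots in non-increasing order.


Divide by x^2 to reach normal form y'' + P_1(x) y' + P_2(x) y = 0 with P_1(x) = -2 - 5/x and P_2(x) = 1/x + 8/x^2.
x = 0 is a singular point because the y'-coefficient -2 - 5/x has a pole at x = 0 and the y-coefficient 1/x + 8/x^2 has a pole at x = 0.
It is a regular singular point because x P_1(x) = p(x) = -2x - 5 and x^2 P_2(x) = q(x) = x + 8 are polynomials, hence analytic at x = 0.
p(0) = -5,  q(0) = 8.
Indicial equation: r(r-1) + p(0) r + q(0) = 0, i.e. r^2 + (p(0) - 1) r + q(0) = 0, i.e. r^2 - 6 r + 8 = 0.
Discriminant: (-6)^2 - 4(8) = 4, so r = (6 ± 2)/2.
Solving: r_1 = 4, r_2 = 2.

indicial: r^2 - 6 r + 8 = 0; roots r_1 = 4, r_2 = 2


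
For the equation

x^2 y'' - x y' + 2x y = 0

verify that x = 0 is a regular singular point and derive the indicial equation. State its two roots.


Divide by x^2 to reach normal form y'' + P_1(x) y' + P_2(x) y = 0 with P_1(x) = -1/x and P_2(x) = 2/x.
x = 0 is a singular point because the y'-coefficient -1/x has a pole at x = 0 and the y-coefficient 2/x has a pole at x = 0.
It is a regular singular point because x P_1(x) = p(x) = -1 and x^2 P_2(x) = q(x) = 2x are polynomials, hence analytic at x = 0.
p(0) = -1,  q(0) = 0.
Indicial equation: r(r-1) + p(0) r + q(0) = 0, i.e. r^2 + (p(0) - 1) r + q(0) = 0, i.e. r^2 - 2 r = 0.
Discriminant: (-2)^2 - 4(0) = 4, so r = (2 ± 2)/2.
Solving: r_1 = 2, r_2 = 0.

indicial: r^2 - 2 r = 0; roots r_1 = 2, r_2 = 0


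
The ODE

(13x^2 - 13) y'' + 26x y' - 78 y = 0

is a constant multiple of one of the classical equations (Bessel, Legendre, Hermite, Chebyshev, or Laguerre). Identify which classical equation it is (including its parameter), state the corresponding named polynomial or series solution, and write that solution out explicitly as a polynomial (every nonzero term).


All three coefficients share the factor -13; dividing through by -13 gives  (1 - x^2) y'' - 2x y' + 6 y = 0.
This matches the Legendre equation (1 - x^2) y'' - 2x y' + n(n+1) y = 0 (note the -2x y' term) with n(n+1) = 6, so n = 2; the polynomial solution is P_2(x).
With y = sum_k a_k x^k, matching x^k gives (k+2)(k+1) a_{k+2} = [k(k+1) - n(n+1)] a_k = (k - 2)(k + 3) a_k. The right side vanishes at k = 2, so the series with the parity of 2 terminates at degree 2.
Standard normalization (P_n(1) = 1): leading coefficient (2n)!/(2^n (n!)^2) = 24/(4*4) = 3/2, so a_2 = 3/2. Work downward with a_k = (k+1)(k+2) a_{k+2} / ((k - 2)(k + 3)):
  a_0 = (1)(2)(3/2) / ((0 - 2)(0 + 3)) = 3/(-6) = -1/2
Hence P_2(x) = 3 x^2/2 - 1/2.

P_2(x); series = 3 x^2/2 - 1/2


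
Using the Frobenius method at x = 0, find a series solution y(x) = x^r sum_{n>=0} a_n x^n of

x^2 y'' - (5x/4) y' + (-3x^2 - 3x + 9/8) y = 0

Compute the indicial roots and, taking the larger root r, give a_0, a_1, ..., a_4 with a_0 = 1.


Write in Frobenius form y'' + (p(x)/x) y' + (q(x)/x^2) y = 0:
  p(x) = -5/4,  q(x) = -3x^2 - 3x + 9/8.
Indicial equation: r(r-1) + (-5/4) r + (9/8) = 0 -> roots r_1 = 3/2, r_2 = 3/4.
Take r = r_1 = 3/2. Let y(x) = x^r sum_{n>=0} a_n x^n with a_0 = 1.
Substitute y = x^r sum a_n x^n and match x^{r+n}. The recurrence is
  D(n) a_n - 3 a_{n-1} - 3 a_{n-2} = 0,  where D(n) = (r+n)(r+n-1) + (-5/4)(r+n) + (9/8).
  a_n = [3 a_{n-1} + 3 a_{n-2}] / D(n).
Since the indicial polynomial factors as (r - r_1)(r - r_2), D(n) = (r_1 + n - r_1)(r_1 + n - r_2) = n(n + 3/4).
Evaluating step by step (a_0 = 1):
  n = 1: D(1) = 1(1 + 3/4) = 7/4; numerator = 3(1) = 3; a_1 = (3)/(7/4) = 12/7
  n = 2: D(2) = 2(2 + 3/4) = 11/2; numerator = 3(12/7) + 3(1) = 57/7; a_2 = (57/7)/(11/2) = 114/77
  n = 3: D(3) = 3(3 + 3/4) = 45/4; numerator = 3(114/77) + 3(12/7) = 738/77; a_3 = (738/77)/(45/4) = 328/385
  n = 4: D(4) = 4(4 + 3/4) = 19; numerator = 3(328/385) + 3(114/77) = 2694/385; a_4 = (2694/385)/(19) = 2694/7315

r = 3/2; a_0 = 1; a_1 = 12/7; a_2 = 114/77; a_3 = 328/385; a_4 = 2694/7315


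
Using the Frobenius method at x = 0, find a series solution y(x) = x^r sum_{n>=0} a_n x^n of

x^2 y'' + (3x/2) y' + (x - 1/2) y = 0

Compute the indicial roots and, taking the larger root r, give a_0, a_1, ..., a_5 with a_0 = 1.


Write in Frobenius form y'' + (p(x)/x) y' + (q(x)/x^2) y = 0:
  p(x) = 3/2,  q(x) = x - 1/2.
Indicial equation: r(r-1) + (3/2) r + (-1/2) = 0 -> roots r_1 = 1/2, r_2 = -1.
Take r = r_1 = 1/2. Let y(x) = x^r sum_{n>=0} a_n x^n with a_0 = 1.
Substitute y = x^r sum a_n x^n and match x^{r+n}. The recurrence is
  D(n) a_n + 1 a_{n-1} = 0,  where D(n) = (r+n)(r+n-1) + (3/2)(r+n) + (-1/2).
  a_n = -1 / D(n) * a_{n-1}.
Since the indicial polynomial factors as (r - r_1)(r - r_2), D(n) = (r_1 + n - r_1)(r_1 + n - r_2) = n(n + 3/2).
Evaluating step by step (a_0 = 1):
  n = 1: D(1) = 1(1 + 3/2) = 5/2; numerator = -1(1) = -1; a_1 = (-1)/(5/2) = -2/5
  n = 2: D(2) = 2(2 + 3/2) = 7; numerator = -1(-2/5) = 2/5; a_2 = (2/5)/(7) = 2/35
  n = 3: D(3) = 3(3 + 3/2) = 27/2; numerator = -1(2/35) = -2/35; a_3 = (-2/35)/(27/2) = -4/945
  n = 4: D(4) = 4(4 + 3/2) = 22; numerator = -1(-4/945) = 4/945; a_4 = (4/945)/(22) = 2/10395
  n = 5: D(5) = 5(5 + 3/2) = 65/2; numerator = -1(2/10395) = -2/10395; a_5 = (-2/10395)/(65/2) = -4/675675

r = 1/2; a_0 = 1; a_1 = -2/5; a_2 = 2/35; a_3 = -4/945; a_4 = 2/10395; a_5 = -4/675675


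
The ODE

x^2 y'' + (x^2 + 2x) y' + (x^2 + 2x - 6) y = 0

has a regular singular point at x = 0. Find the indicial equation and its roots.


Divide by x^2 to reach normal form y'' + P_1(x) y' + P_2(x) y = 0 with P_1(x) = 1 + 2/x and P_2(x) = 1 + 2/x - 6/x^2.
x = 0 is a singular point because the y'-coefficient 1 + 2/x has a pole at x = 0 and the y-coefficient 1 + 2/x - 6/x^2 has a pole at x = 0.
It is a regular singular point because x P_1(x) = p(x) = x + 2 and x^2 P_2(x) = q(x) = x^2 + 2x - 6 are polynomials, hence analytic at x = 0.
p(0) = 2,  q(0) = -6.
Indicial equation: r(r-1) + p(0) r + q(0) = 0, i.e. r^2 + (p(0) - 1) r + q(0) = 0, i.e. r^2 + 1 r - 6 = 0.
Discriminant: (1)^2 - 4(-6) = 25, so r = (-1 ± 5)/2.
Solving: r_1 = 2, r_2 = -3.

indicial: r^2 + 1 r - 6 = 0; roots r_1 = 2, r_2 = -3


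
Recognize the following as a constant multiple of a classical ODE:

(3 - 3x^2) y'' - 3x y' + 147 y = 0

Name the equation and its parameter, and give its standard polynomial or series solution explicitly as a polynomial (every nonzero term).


All three coefficients share the factor 3; dividing through by 3 gives  (1 - x^2) y'' - x y' + 49 y = 0.
This matches the Chebyshev equation (1 - x^2) y'' - x y' + n^2 y = 0 (note the -x y' term, not -2x y') with n^2 = 49, so n = 7; the polynomial solution is T_7(x).
With y = sum_k a_k x^k, matching x^k gives (k+2)(k+1) a_{k+2} = (k^2 - n^2) a_k = (k - 7)(k + 7) a_k. The right side vanishes at k = 7, so the series with the parity of 7 terminates at degree 7.
Standard normalization: leading coefficient of T_n is 2^(n-1), so a_7 = 2^6 = 64. Work downward with a_k = (k+1)(k+2) a_{k+2} / ((k - 7)(k + 7)):
  a_5 = (6)(7)(64) / ((5 - 7)(5 + 7)) = 2688/(-24) = -112
  a_3 = (4)(5)(-112) / ((3 - 7)(3 + 7)) = -2240/(-40) = 56
  a_1 = (2)(3)(56) / ((1 - 7)(1 + 7)) = 336/(-48) = -7
Hence T_7(x) = 64 x^7 - 112 x^5 + 56 x^3 - 7 x.

T_7(x); series = 64 x^7 - 112 x^5 + 56 x^3 - 7 x


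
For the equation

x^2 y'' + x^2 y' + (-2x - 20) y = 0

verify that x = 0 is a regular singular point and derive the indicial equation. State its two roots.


Divide by x^2 to reach normal form y'' + P_1(x) y' + P_2(x) y = 0 with P_1(x) = 1 and P_2(x) = -2/x - 20/x^2.
x = 0 is a singular point because the y-coefficient -2/x - 20/x^2 has a pole at x = 0.
It is a regular singular point because x P_1(x) = p(x) = x and x^2 P_2(x) = q(x) = -2x - 20 are polynomials, hence analytic at x = 0.
p(0) = 0,  q(0) = -20.
Indicial equation: r(r-1) + p(0) r + q(0) = 0, i.e. r^2 + (p(0) - 1) r + q(0) = 0, i.e. r^2 - 1 r - 20 = 0.
Discriminant: (-1)^2 - 4(-20) = 81, so r = (1 ± 9)/2.
Solving: r_1 = 5, r_2 = -4.

indicial: r^2 - 1 r - 20 = 0; roots r_1 = 5, r_2 = -4


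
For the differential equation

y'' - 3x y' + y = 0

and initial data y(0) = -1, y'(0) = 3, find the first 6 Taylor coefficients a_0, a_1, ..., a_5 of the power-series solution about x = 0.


Ansatz: y(x) = sum_{n>=0} a_n x^n, so y'(x) = sum_{n>=1} n a_n x^(n-1) and y''(x) = sum_{n>=2} n(n-1) a_n x^(n-2).
Substitute into P(x) y'' + Q(x) y' + R(x) y = 0 with P(x) = 1, Q(x) = -3x, R(x) = 1, and match powers of x.
Initial conditions: a_0 = -1, a_1 = 3.
Setting the coefficient of each power of x to zero and solving order by order (substituting the coefficients already found):
  x^0: 2 a_2 + a_0 = 0  ->  2 a_2 = -a_0 = 1  ->  a_2 = 1/2
  x^1: 6 a_3 - 2 a_1 = 0  ->  6 a_3 = 2 a_1 = 6  ->  a_3 = 1
  x^2: 12 a_4 - 5 a_2 = 0  ->  12 a_4 = 5 a_2 = 5/2  ->  a_4 = 5/24
  x^3: 20 a_5 - 8 a_3 = 0  ->  20 a_5 = 8 a_3 = 8  ->  a_5 = 2/5
Truncated series: y(x) = -1 + 3 x + (1/2) x^2 + x^3 + (5/24) x^4 + (2/5) x^5 + O(x^6).

a_0 = -1; a_1 = 3; a_2 = 1/2; a_3 = 1; a_4 = 5/24; a_5 = 2/5


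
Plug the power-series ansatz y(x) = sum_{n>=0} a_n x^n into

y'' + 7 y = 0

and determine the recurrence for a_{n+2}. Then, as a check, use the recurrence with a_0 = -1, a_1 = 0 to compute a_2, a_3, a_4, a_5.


Substitute y = sum_n a_n x^n into y'' + (const) y = 0.
y''(x) = sum_{n>=0} (n+2)(n+1) a_{n+2} x^n.
The ODE becomes sum_n [(n+2)(n+1) a_{n+2} + 7 a_n] x^n = 0.
Setting each coefficient to zero gives the recurrence:
  (n+2)(n+1) a_{n+2} + 7 a_n = 0,
  a_{n+2} = -7 / ((n+1)(n+2)) a_n.

Check with a_0 = -1, a_1 = 0 (apply the recurrence for n = 0, 1, 2, 3): a_0 = -1, a_1 = 0, a_2 = 7/2, a_3 = 0, a_4 = -49/24, a_5 = 0.

a_{n+2} = -7/((n+1)(n+2)) * a_n; check: a_0 = -1, a_1 = 0, a_2 = 7/2, a_3 = 0, a_4 = -49/24, a_5 = 0


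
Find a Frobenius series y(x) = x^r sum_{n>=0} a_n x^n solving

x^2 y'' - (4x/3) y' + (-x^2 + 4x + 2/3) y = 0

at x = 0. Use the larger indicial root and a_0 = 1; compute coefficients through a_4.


Write in Frobenius form y'' + (p(x)/x) y' + (q(x)/x^2) y = 0:
  p(x) = -4/3,  q(x) = -x^2 + 4x + 2/3.
Indicial equation: r(r-1) + (-4/3) r + (2/3) = 0 -> roots r_1 = 2, r_2 = 1/3.
Take r = r_1 = 2. Let y(x) = x^r sum_{n>=0} a_n x^n with a_0 = 1.
Substitute y = x^r sum a_n x^n and match x^{r+n}. The recurrence is
  D(n) a_n + 4 a_{n-1} - 1 a_{n-2} = 0,  where D(n) = (r+n)(r+n-1) + (-4/3)(r+n) + (2/3).
  a_n = [-4 a_{n-1} + 1 a_{n-2}] / D(n).
Since the indicial polynomial factors as (r - r_1)(r - r_2), D(n) = (r_1 + n - r_1)(r_1 + n - r_2) = n(n + 5/3).
Evaluating step by step (a_0 = 1):
  n = 1: D(1) = 1(1 + 5/3) = 8/3; numerator = -4(1) = -4; a_1 = (-4)/(8/3) = -3/2
  n = 2: D(2) = 2(2 + 5/3) = 22/3; numerator = -4(-3/2) + 1(1) = 7; a_2 = (7)/(22/3) = 21/22
  n = 3: D(3) = 3(3 + 5/3) = 14; numerator = -4(21/22) + 1(-3/2) = -117/22; a_3 = (-117/22)/(14) = -117/308
  n = 4: D(4) = 4(4 + 5/3) = 68/3; numerator = -4(-117/308) + 1(21/22) = 381/154; a_4 = (381/154)/(68/3) = 1143/10472

r = 2; a_0 = 1; a_1 = -3/2; a_2 = 21/22; a_3 = -117/308; a_4 = 1143/10472


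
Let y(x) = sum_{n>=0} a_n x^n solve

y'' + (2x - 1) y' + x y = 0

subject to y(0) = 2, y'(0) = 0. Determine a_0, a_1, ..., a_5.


Ansatz: y(x) = sum_{n>=0} a_n x^n, so y'(x) = sum_{n>=1} n a_n x^(n-1) and y''(x) = sum_{n>=2} n(n-1) a_n x^(n-2).
Substitute into P(x) y'' + Q(x) y' + R(x) y = 0 with P(x) = 1, Q(x) = 2x - 1, R(x) = x, and match powers of x.
Initial conditions: a_0 = 2, a_1 = 0.
Setting the coefficient of each power of x to zero and solving order by order (substituting the coefficients already found):
  x^0: 2 a_2 - a_1 = 0  ->  2 a_2 = a_1 = 0  ->  a_2 = 0
  x^1: 6 a_3 - 2 a_2 + 2 a_1 + a_0 = 0  ->  6 a_3 = 2 a_2 - 2 a_1 - a_0 = -2  ->  a_3 = -1/3
  x^2: 12 a_4 - 3 a_3 + 4 a_2 + a_1 = 0  ->  12 a_4 = 3 a_3 - 4 a_2 - a_1 = -1  ->  a_4 = -1/12
  x^3: 20 a_5 - 4 a_4 + 6 a_3 + a_2 = 0  ->  20 a_5 = 4 a_4 - 6 a_3 - a_2 = 5/3  ->  a_5 = 1/12
Truncated series: y(x) = 2 - (1/3) x^3 - (1/12) x^4 + (1/12) x^5 + O(x^6).

a_0 = 2; a_1 = 0; a_2 = 0; a_3 = -1/3; a_4 = -1/12; a_5 = 1/12


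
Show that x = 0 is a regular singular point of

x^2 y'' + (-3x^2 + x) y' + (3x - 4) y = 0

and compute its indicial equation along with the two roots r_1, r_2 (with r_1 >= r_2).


Divide by x^2 to reach normal form y'' + P_1(x) y' + P_2(x) y = 0 with P_1(x) = -3 + 1/x and P_2(x) = 3/x - 4/x^2.
x = 0 is a singular point because the y'-coefficient -3 + 1/x has a pole at x = 0 and the y-coefficient 3/x - 4/x^2 has a pole at x = 0.
It is a regular singular point because x P_1(x) = p(x) = 1 - 3x and x^2 P_2(x) = q(x) = 3x - 4 are polynomials, hence analytic at x = 0.
p(0) = 1,  q(0) = -4.
Indicial equation: r(r-1) + p(0) r + q(0) = 0, i.e. r^2 + (p(0) - 1) r + q(0) = 0, i.e. r^2 - 4 = 0.
Discriminant: (0)^2 - 4(-4) = 16, so r = (0 ± 4)/2.
Solving: r_1 = 2, r_2 = -2.

indicial: r^2 - 4 = 0; roots r_1 = 2, r_2 = -2


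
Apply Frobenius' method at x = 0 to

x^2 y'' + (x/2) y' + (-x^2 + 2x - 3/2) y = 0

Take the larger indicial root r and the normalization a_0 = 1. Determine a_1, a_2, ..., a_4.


Write in Frobenius form y'' + (p(x)/x) y' + (q(x)/x^2) y = 0:
  p(x) = 1/2,  q(x) = -x^2 + 2x - 3/2.
Indicial equation: r(r-1) + (1/2) r + (-3/2) = 0 -> roots r_1 = 3/2, r_2 = -1.
Take r = r_1 = 3/2. Let y(x) = x^r sum_{n>=0} a_n x^n with a_0 = 1.
Substitute y = x^r sum a_n x^n and match x^{r+n}. The recurrence is
  D(n) a_n + 2 a_{n-1} - 1 a_{n-2} = 0,  where D(n) = (r+n)(r+n-1) + (1/2)(r+n) + (-3/2).
  a_n = [-2 a_{n-1} + 1 a_{n-2}] / D(n).
Since the indicial polynomial factors as (r - r_1)(r - r_2), D(n) = (r_1 + n - r_1)(r_1 + n - r_2) = n(n + 5/2).
Evaluating step by step (a_0 = 1):
  n = 1: D(1) = 1(1 + 5/2) = 7/2; numerator = -2(1) = -2; a_1 = (-2)/(7/2) = -4/7
  n = 2: D(2) = 2(2 + 5/2) = 9; numerator = -2(-4/7) + 1(1) = 15/7; a_2 = (15/7)/(9) = 5/21
  n = 3: D(3) = 3(3 + 5/2) = 33/2; numerator = -2(5/21) + 1(-4/7) = -22/21; a_3 = (-22/21)/(33/2) = -4/63
  n = 4: D(4) = 4(4 + 5/2) = 26; numerator = -2(-4/63) + 1(5/21) = 23/63; a_4 = (23/63)/(26) = 23/1638

r = 3/2; a_0 = 1; a_1 = -4/7; a_2 = 5/21; a_3 = -4/63; a_4 = 23/1638


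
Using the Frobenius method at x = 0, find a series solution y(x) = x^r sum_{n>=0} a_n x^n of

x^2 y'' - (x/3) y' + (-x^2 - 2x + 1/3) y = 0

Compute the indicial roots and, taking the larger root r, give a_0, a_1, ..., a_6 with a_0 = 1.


Write in Frobenius form y'' + (p(x)/x) y' + (q(x)/x^2) y = 0:
  p(x) = -1/3,  q(x) = -x^2 - 2x + 1/3.
Indicial equation: r(r-1) + (-1/3) r + (1/3) = 0 -> roots r_1 = 1, r_2 = 1/3.
Take r = r_1 = 1. Let y(x) = x^r sum_{n>=0} a_n x^n with a_0 = 1.
Substitute y = x^r sum a_n x^n and match x^{r+n}. The recurrence is
  D(n) a_n - 2 a_{n-1} - 1 a_{n-2} = 0,  where D(n) = (r+n)(r+n-1) + (-1/3)(r+n) + (1/3).
  a_n = [2 a_{n-1} + 1 a_{n-2}] / D(n).
Since the indicial polynomial factors as (r - r_1)(r - r_2), D(n) = (r_1 + n - r_1)(r_1 + n - r_2) = n(n + 2/3).
Evaluating step by step (a_0 = 1):
  n = 1: D(1) = 1(1 + 2/3) = 5/3; numerator = 2(1) = 2; a_1 = (2)/(5/3) = 6/5
  n = 2: D(2) = 2(2 + 2/3) = 16/3; numerator = 2(6/5) + 1(1) = 17/5; a_2 = (17/5)/(16/3) = 51/80
  n = 3: D(3) = 3(3 + 2/3) = 11; numerator = 2(51/80) + 1(6/5) = 99/40; a_3 = (99/40)/(11) = 9/40
  n = 4: D(4) = 4(4 + 2/3) = 56/3; numerator = 2(9/40) + 1(51/80) = 87/80; a_4 = (87/80)/(56/3) = 261/4480
  n = 5: D(5) = 5(5 + 2/3) = 85/3; numerator = 2(261/4480) + 1(9/40) = 153/448; a_5 = (153/448)/(85/3) = 27/2240
  n = 6: D(6) = 6(6 + 2/3) = 40; numerator = 2(27/2240) + 1(261/4480) = 369/4480; a_6 = (369/4480)/(40) = 369/179200

r = 1; a_0 = 1; a_1 = 6/5; a_2 = 51/80; a_3 = 9/40; a_4 = 261/4480; a_5 = 27/2240; a_6 = 369/179200


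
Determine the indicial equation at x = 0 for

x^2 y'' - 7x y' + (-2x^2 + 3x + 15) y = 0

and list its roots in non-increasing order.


Divide by x^2 to reach normal form y'' + P_1(x) y' + P_2(x) y = 0 with P_1(x) = -7/x and P_2(x) = -2 + 3/x + 15/x^2.
x = 0 is a singular point because the y'-coefficient -7/x has a pole at x = 0 and the y-coefficient -2 + 3/x + 15/x^2 has a pole at x = 0.
It is a regular singular point because x P_1(x) = p(x) = -7 and x^2 P_2(x) = q(x) = -2x^2 + 3x + 15 are polynomials, hence analytic at x = 0.
p(0) = -7,  q(0) = 15.
Indicial equation: r(r-1) + p(0) r + q(0) = 0, i.e. r^2 + (p(0) - 1) r + q(0) = 0, i.e. r^2 - 8 r + 15 = 0.
Discriminant: (-8)^2 - 4(15) = 4, so r = (8 ± 2)/2.
Solving: r_1 = 5, r_2 = 3.

indicial: r^2 - 8 r + 15 = 0; roots r_1 = 5, r_2 = 3


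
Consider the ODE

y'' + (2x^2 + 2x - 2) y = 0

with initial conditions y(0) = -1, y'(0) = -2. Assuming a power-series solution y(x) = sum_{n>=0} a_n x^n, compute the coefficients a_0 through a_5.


Ansatz: y(x) = sum_{n>=0} a_n x^n, so y'(x) = sum_{n>=1} n a_n x^(n-1) and y''(x) = sum_{n>=2} n(n-1) a_n x^(n-2).
Substitute into P(x) y'' + Q(x) y' + R(x) y = 0 with P(x) = 1, Q(x) = 0, R(x) = 2x^2 + 2x - 2, and match powers of x.
Initial conditions: a_0 = -1, a_1 = -2.
Setting the coefficient of each power of x to zero and solving order by order (substituting the coefficients already found):
  x^0: 2 a_2 - 2 a_0 = 0  ->  2 a_2 = 2 a_0 = -2  ->  a_2 = -1
  x^1: 6 a_3 - 2 a_1 + 2 a_0 = 0  ->  6 a_3 = 2 a_1 - 2 a_0 = -2  ->  a_3 = -1/3
  x^2: 12 a_4 - 2 a_2 + 2 a_1 + 2 a_0 = 0  ->  12 a_4 = 2 a_2 - 2 a_1 - 2 a_0 = 4  ->  a_4 = 1/3
  x^3: 20 a_5 - 2 a_3 + 2 a_2 + 2 a_1 = 0  ->  20 a_5 = 2 a_3 - 2 a_2 - 2 a_1 = 16/3  ->  a_5 = 4/15
Truncated series: y(x) = -1 - 2 x - x^2 - (1/3) x^3 + (1/3) x^4 + (4/15) x^5 + O(x^6).

a_0 = -1; a_1 = -2; a_2 = -1; a_3 = -1/3; a_4 = 1/3; a_5 = 4/15


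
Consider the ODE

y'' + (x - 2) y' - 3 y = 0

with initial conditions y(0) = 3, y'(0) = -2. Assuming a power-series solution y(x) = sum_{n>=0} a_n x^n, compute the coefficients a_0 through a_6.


Ansatz: y(x) = sum_{n>=0} a_n x^n, so y'(x) = sum_{n>=1} n a_n x^(n-1) and y''(x) = sum_{n>=2} n(n-1) a_n x^(n-2).
Substitute into P(x) y'' + Q(x) y' + R(x) y = 0 with P(x) = 1, Q(x) = x - 2, R(x) = -3, and match powers of x.
Initial conditions: a_0 = 3, a_1 = -2.
Setting the coefficient of each power of x to zero and solving order by order (substituting the coefficients already found):
  x^0: 2 a_2 - 2 a_1 - 3 a_0 = 0  ->  2 a_2 = 2 a_1 + 3 a_0 = 5  ->  a_2 = 5/2
  x^1: 6 a_3 - 4 a_2 - 2 a_1 = 0  ->  6 a_3 = 4 a_2 + 2 a_1 = 6  ->  a_3 = 1
  x^2: 12 a_4 - 6 a_3 - a_2 = 0  ->  12 a_4 = 6 a_3 + a_2 = 17/2  ->  a_4 = 17/24
  x^3: 20 a_5 - 8 a_4 = 0  ->  20 a_5 = 8 a_4 = 17/3  ->  a_5 = 17/60
  x^4: 30 a_6 - 10 a_5 + a_4 = 0  ->  30 a_6 = 10 a_5 - a_4 = 17/8  ->  a_6 = 17/240
Truncated series: y(x) = 3 - 2 x + (5/2) x^2 + x^3 + (17/24) x^4 + (17/60) x^5 + (17/240) x^6 + O(x^7).

a_0 = 3; a_1 = -2; a_2 = 5/2; a_3 = 1; a_4 = 17/24; a_5 = 17/60; a_6 = 17/240


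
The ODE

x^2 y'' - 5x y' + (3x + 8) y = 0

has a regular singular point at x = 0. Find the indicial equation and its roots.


Divide by x^2 to reach normal form y'' + P_1(x) y' + P_2(x) y = 0 with P_1(x) = -5/x and P_2(x) = 3/x + 8/x^2.
x = 0 is a singular point because the y'-coefficient -5/x has a pole at x = 0 and the y-coefficient 3/x + 8/x^2 has a pole at x = 0.
It is a regular singular point because x P_1(x) = p(x) = -5 and x^2 P_2(x) = q(x) = 3x + 8 are polynomials, hence analytic at x = 0.
p(0) = -5,  q(0) = 8.
Indicial equation: r(r-1) + p(0) r + q(0) = 0, i.e. r^2 + (p(0) - 1) r + q(0) = 0, i.e. r^2 - 6 r + 8 = 0.
Discriminant: (-6)^2 - 4(8) = 4, so r = (6 ± 2)/2.
Solving: r_1 = 4, r_2 = 2.

indicial: r^2 - 6 r + 8 = 0; roots r_1 = 4, r_2 = 2


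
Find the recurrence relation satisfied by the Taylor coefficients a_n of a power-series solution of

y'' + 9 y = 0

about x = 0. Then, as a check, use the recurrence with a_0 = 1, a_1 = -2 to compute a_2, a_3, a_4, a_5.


Substitute y = sum_n a_n x^n into y'' + (const) y = 0.
y''(x) = sum_{n>=0} (n+2)(n+1) a_{n+2} x^n.
The ODE becomes sum_n [(n+2)(n+1) a_{n+2} + 9 a_n] x^n = 0.
Setting each coefficient to zero gives the recurrence:
  (n+2)(n+1) a_{n+2} + 9 a_n = 0,
  a_{n+2} = -9 / ((n+1)(n+2)) a_n.

Check with a_0 = 1, a_1 = -2 (apply the recurrence for n = 0, 1, 2, 3): a_0 = 1, a_1 = -2, a_2 = -9/2, a_3 = 3, a_4 = 27/8, a_5 = -27/20.

a_{n+2} = -9/((n+1)(n+2)) * a_n; check: a_0 = 1, a_1 = -2, a_2 = -9/2, a_3 = 3, a_4 = 27/8, a_5 = -27/20


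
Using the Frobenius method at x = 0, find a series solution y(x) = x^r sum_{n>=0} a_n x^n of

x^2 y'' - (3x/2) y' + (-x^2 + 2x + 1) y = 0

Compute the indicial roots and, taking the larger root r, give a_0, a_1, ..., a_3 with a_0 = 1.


Write in Frobenius form y'' + (p(x)/x) y' + (q(x)/x^2) y = 0:
  p(x) = -3/2,  q(x) = -x^2 + 2x + 1.
Indicial equation: r(r-1) + (-3/2) r + (1) = 0 -> roots r_1 = 2, r_2 = 1/2.
Take r = r_1 = 2. Let y(x) = x^r sum_{n>=0} a_n x^n with a_0 = 1.
Substitute y = x^r sum a_n x^n and match x^{r+n}. The recurrence is
  D(n) a_n + 2 a_{n-1} - 1 a_{n-2} = 0,  where D(n) = (r+n)(r+n-1) + (-3/2)(r+n) + (1).
  a_n = [-2 a_{n-1} + 1 a_{n-2}] / D(n).
Since the indicial polynomial factors as (r - r_1)(r - r_2), D(n) = (r_1 + n - r_1)(r_1 + n - r_2) = n(n + 3/2).
Evaluating step by step (a_0 = 1):
  n = 1: D(1) = 1(1 + 3/2) = 5/2; numerator = -2(1) = -2; a_1 = (-2)/(5/2) = -4/5
  n = 2: D(2) = 2(2 + 3/2) = 7; numerator = -2(-4/5) + 1(1) = 13/5; a_2 = (13/5)/(7) = 13/35
  n = 3: D(3) = 3(3 + 3/2) = 27/2; numerator = -2(13/35) + 1(-4/5) = -54/35; a_3 = (-54/35)/(27/2) = -4/35

r = 2; a_0 = 1; a_1 = -4/5; a_2 = 13/35; a_3 = -4/35


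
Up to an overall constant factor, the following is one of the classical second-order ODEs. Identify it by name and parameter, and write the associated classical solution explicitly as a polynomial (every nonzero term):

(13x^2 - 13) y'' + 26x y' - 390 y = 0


All three coefficients share the factor -13; dividing through by -13 gives  (1 - x^2) y'' - 2x y' + 30 y = 0.
This matches the Legendre equation (1 - x^2) y'' - 2x y' + n(n+1) y = 0 (note the -2x y' term) with n(n+1) = 30, so n = 5; the polynomial solution is P_5(x).
With y = sum_k a_k x^k, matching x^k gives (k+2)(k+1) a_{k+2} = [k(k+1) - n(n+1)] a_k = (k - 5)(k + 6) a_k. The right side vanishes at k = 5, so the series with the parity of 5 terminates at degree 5.
Standard normalization (P_n(1) = 1): leading coefficient (2n)!/(2^n (n!)^2) = 3628800/(32*14400) = 63/8, so a_5 = 63/8. Work downward with a_k = (k+1)(k+2) a_{k+2} / ((k - 5)(k + 6)):
  a_3 = (4)(5)(63/8) / ((3 - 5)(3 + 6)) = (315/2)/(-18) = -35/4
  a_1 = (2)(3)(-35/4) / ((1 - 5)(1 + 6)) = (-105/2)/(-28) = 15/8
Hence P_5(x) = 63 x^5/8 - 35 x^3/4 + 15 x/8.

P_5(x); series = 63 x^5/8 - 35 x^3/4 + 15 x/8


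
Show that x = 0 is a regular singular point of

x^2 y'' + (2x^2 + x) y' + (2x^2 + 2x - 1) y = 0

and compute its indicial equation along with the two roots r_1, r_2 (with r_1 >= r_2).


Divide by x^2 to reach normal form y'' + P_1(x) y' + P_2(x) y = 0 with P_1(x) = 2 + 1/x and P_2(x) = 2 + 2/x - 1/x^2.
x = 0 is a singular point because the y'-coefficient 2 + 1/x has a pole at x = 0 and the y-coefficient 2 + 2/x - 1/x^2 has a pole at x = 0.
It is a regular singular point because x P_1(x) = p(x) = 2x + 1 and x^2 P_2(x) = q(x) = 2x^2 + 2x - 1 are polynomials, hence analytic at x = 0.
p(0) = 1,  q(0) = -1.
Indicial equation: r(r-1) + p(0) r + q(0) = 0, i.e. r^2 + (p(0) - 1) r + q(0) = 0, i.e. r^2 - 1 = 0.
Discriminant: (0)^2 - 4(-1) = 4, so r = (0 ± 2)/2.
Solving: r_1 = 1, r_2 = -1.

indicial: r^2 - 1 = 0; roots r_1 = 1, r_2 = -1


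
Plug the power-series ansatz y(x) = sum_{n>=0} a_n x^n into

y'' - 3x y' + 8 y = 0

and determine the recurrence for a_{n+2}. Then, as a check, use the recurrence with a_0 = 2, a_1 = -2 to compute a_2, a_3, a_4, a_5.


Substitute y = sum_n a_n x^n.
y''(x) has coefficient (n+2)(n+1) a_{n+2} at x^n;
-3 x y'(x) has coefficient -3 n a_n at x^n (shift);
8 y(x) has coefficient 8 a_n at x^n.
Matching x^n: (n+2)(n+1) a_{n+2} + (-3n + 8) a_n = 0.
Thus a_{n+2} = (3n - 8) / ((n+1)(n+2)) * a_n.

Check with a_0 = 2, a_1 = -2 (apply the recurrence for n = 0, 1, 2, 3): a_0 = 2, a_1 = -2, a_2 = -8, a_3 = 5/3, a_4 = 4/3, a_5 = 1/12.

a_(n+2) = (3n - 8) / ((n+1)(n+2)) * a_n; check: a_0 = 2, a_1 = -2, a_2 = -8, a_3 = 5/3, a_4 = 4/3, a_5 = 1/12


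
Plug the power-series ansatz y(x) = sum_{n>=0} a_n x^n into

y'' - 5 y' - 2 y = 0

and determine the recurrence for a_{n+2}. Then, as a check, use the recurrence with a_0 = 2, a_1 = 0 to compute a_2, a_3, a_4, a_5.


Substitute y = sum_n a_n x^n.
y''(x) has coefficient (n+2)(n+1) a_{n+2} at x^n;
-5 y'(x) has coefficient -5 (n+1) a_{n+1} at x^n;
-2 y(x) has coefficient -2 a_n at x^n.
Matching x^n: (n+2)(n+1) a_{n+2} - 5 (n+1) a_{n+1} - 2 a_n = 0.
Thus a_{n+2} = [5 (n+1) a_{n+1} + 2 a_n] / ((n+1)(n+2)).

Check with a_0 = 2, a_1 = 0 (apply the recurrence for n = 0, 1, 2, 3): a_0 = 2, a_1 = 0, a_2 = 2, a_3 = 10/3, a_4 = 9/2, a_5 = 29/6.

a_(n+2) = [5 (n+1) a_(n+1) + 2 a_n] / ((n+1)(n+2)); check: a_0 = 2, a_1 = 0, a_2 = 2, a_3 = 10/3, a_4 = 9/2, a_5 = 29/6


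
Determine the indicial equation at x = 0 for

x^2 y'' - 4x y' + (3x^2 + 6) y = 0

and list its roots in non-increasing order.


Divide by x^2 to reach normal form y'' + P_1(x) y' + P_2(x) y = 0 with P_1(x) = -4/x and P_2(x) = 3 + 6/x^2.
x = 0 is a singular point because the y'-coefficient -4/x has a pole at x = 0 and the y-coefficient 3 + 6/x^2 has a pole at x = 0.
It is a regular singular point because x P_1(x) = p(x) = -4 and x^2 P_2(x) = q(x) = 3x^2 + 6 are polynomials, hence analytic at x = 0.
p(0) = -4,  q(0) = 6.
Indicial equation: r(r-1) + p(0) r + q(0) = 0, i.e. r^2 + (p(0) - 1) r + q(0) = 0, i.e. r^2 - 5 r + 6 = 0.
Discriminant: (-5)^2 - 4(6) = 1, so r = (5 ± 1)/2.
Solving: r_1 = 3, r_2 = 2.

indicial: r^2 - 5 r + 6 = 0; roots r_1 = 3, r_2 = 2


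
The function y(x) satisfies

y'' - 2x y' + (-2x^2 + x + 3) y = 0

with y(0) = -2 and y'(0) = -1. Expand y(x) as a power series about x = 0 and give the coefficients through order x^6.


Ansatz: y(x) = sum_{n>=0} a_n x^n, so y'(x) = sum_{n>=1} n a_n x^(n-1) and y''(x) = sum_{n>=2} n(n-1) a_n x^(n-2).
Substitute into P(x) y'' + Q(x) y' + R(x) y = 0 with P(x) = 1, Q(x) = -2x, R(x) = -2x^2 + x + 3, and match powers of x.
Initial conditions: a_0 = -2, a_1 = -1.
Setting the coefficient of each power of x to zero and solving order by order (substituting the coefficients already found):
  x^0: 2 a_2 + 3 a_0 = 0  ->  2 a_2 = -3 a_0 = 6  ->  a_2 = 3
  x^1: 6 a_3 + a_1 + a_0 = 0  ->  6 a_3 = -a_1 - a_0 = 3  ->  a_3 = 1/2
  x^2: 12 a_4 - a_2 + a_1 - 2 a_0 = 0  ->  12 a_4 = a_2 - a_1 + 2 a_0 = 0  ->  a_4 = 0
  x^3: 20 a_5 - 3 a_3 + a_2 - 2 a_1 = 0  ->  20 a_5 = 3 a_3 - a_2 + 2 a_1 = -7/2  ->  a_5 = -7/40
  x^4: 30 a_6 - 5 a_4 + a_3 - 2 a_2 = 0  ->  30 a_6 = 5 a_4 - a_3 + 2 a_2 = 11/2  ->  a_6 = 11/60
Truncated series: y(x) = -2 - x + 3 x^2 + (1/2) x^3 - (7/40) x^5 + (11/60) x^6 + O(x^7).

a_0 = -2; a_1 = -1; a_2 = 3; a_3 = 1/2; a_4 = 0; a_5 = -7/40; a_6 = 11/60


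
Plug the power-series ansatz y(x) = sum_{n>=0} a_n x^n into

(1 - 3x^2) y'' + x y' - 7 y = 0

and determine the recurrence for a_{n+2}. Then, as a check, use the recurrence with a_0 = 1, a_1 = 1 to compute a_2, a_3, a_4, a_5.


Substitute y = sum_n a_n x^n.
(1 - 3 x^2) y'' contributes (n+2)(n+1) a_{n+2} - 3 n(n-1) a_n at x^n.
x y'(x) contributes n a_n at x^n.
-7 y(x) contributes -7 a_n at x^n.
Matching x^n: (n+2)(n+1) a_{n+2} + (-3 n(n-1) + n - 7) a_n = 0.
Thus a_{n+2} = (3 n(n-1) - n + 7) / ((n+1)(n+2)) * a_n.

Check with a_0 = 1, a_1 = 1 (apply the recurrence for n = 0, 1, 2, 3): a_0 = 1, a_1 = 1, a_2 = 7/2, a_3 = 1, a_4 = 77/24, a_5 = 11/10.

a_(n+2) = (3 n(n-1) - n + 7) / ((n+1)(n+2)) * a_n; check: a_0 = 1, a_1 = 1, a_2 = 7/2, a_3 = 1, a_4 = 77/24, a_5 = 11/10


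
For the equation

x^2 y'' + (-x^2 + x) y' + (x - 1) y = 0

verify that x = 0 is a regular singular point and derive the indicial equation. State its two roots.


Divide by x^2 to reach normal form y'' + P_1(x) y' + P_2(x) y = 0 with P_1(x) = -1 + 1/x and P_2(x) = 1/x - 1/x^2.
x = 0 is a singular point because the y'-coefficient -1 + 1/x has a pole at x = 0 and the y-coefficient 1/x - 1/x^2 has a pole at x = 0.
It is a regular singular point because x P_1(x) = p(x) = 1 - x and x^2 P_2(x) = q(x) = x - 1 are polynomials, hence analytic at x = 0.
p(0) = 1,  q(0) = -1.
Indicial equation: r(r-1) + p(0) r + q(0) = 0, i.e. r^2 + (p(0) - 1) r + q(0) = 0, i.e. r^2 - 1 = 0.
Discriminant: (0)^2 - 4(-1) = 4, so r = (0 ± 2)/2.
Solving: r_1 = 1, r_2 = -1.

indicial: r^2 - 1 = 0; roots r_1 = 1, r_2 = -1


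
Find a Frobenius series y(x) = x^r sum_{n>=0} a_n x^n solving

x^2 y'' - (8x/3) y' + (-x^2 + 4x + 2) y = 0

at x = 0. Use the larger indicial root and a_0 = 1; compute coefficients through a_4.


Write in Frobenius form y'' + (p(x)/x) y' + (q(x)/x^2) y = 0:
  p(x) = -8/3,  q(x) = -x^2 + 4x + 2.
Indicial equation: r(r-1) + (-8/3) r + (2) = 0 -> roots r_1 = 3, r_2 = 2/3.
Take r = r_1 = 3. Let y(x) = x^r sum_{n>=0} a_n x^n with a_0 = 1.
Substitute y = x^r sum a_n x^n and match x^{r+n}. The recurrence is
  D(n) a_n + 4 a_{n-1} - 1 a_{n-2} = 0,  where D(n) = (r+n)(r+n-1) + (-8/3)(r+n) + (2).
  a_n = [-4 a_{n-1} + 1 a_{n-2}] / D(n).
Since the indicial polynomial factors as (r - r_1)(r - r_2), D(n) = (r_1 + n - r_1)(r_1 + n - r_2) = n(n + 7/3).
Evaluating step by step (a_0 = 1):
  n = 1: D(1) = 1(1 + 7/3) = 10/3; numerator = -4(1) = -4; a_1 = (-4)/(10/3) = -6/5
  n = 2: D(2) = 2(2 + 7/3) = 26/3; numerator = -4(-6/5) + 1(1) = 29/5; a_2 = (29/5)/(26/3) = 87/130
  n = 3: D(3) = 3(3 + 7/3) = 16; numerator = -4(87/130) + 1(-6/5) = -252/65; a_3 = (-252/65)/(16) = -63/260
  n = 4: D(4) = 4(4 + 7/3) = 76/3; numerator = -4(-63/260) + 1(87/130) = 213/130; a_4 = (213/130)/(76/3) = 639/9880

r = 3; a_0 = 1; a_1 = -6/5; a_2 = 87/130; a_3 = -63/260; a_4 = 639/9880


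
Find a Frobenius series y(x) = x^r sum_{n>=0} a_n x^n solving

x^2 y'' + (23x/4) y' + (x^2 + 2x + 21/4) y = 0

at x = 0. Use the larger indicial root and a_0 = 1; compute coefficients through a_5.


Write in Frobenius form y'' + (p(x)/x) y' + (q(x)/x^2) y = 0:
  p(x) = 23/4,  q(x) = x^2 + 2x + 21/4.
Indicial equation: r(r-1) + (23/4) r + (21/4) = 0 -> roots r_1 = -7/4, r_2 = -3.
Take r = r_1 = -7/4. Let y(x) = x^r sum_{n>=0} a_n x^n with a_0 = 1.
Substitute y = x^r sum a_n x^n and match x^{r+n}. The recurrence is
  D(n) a_n + 2 a_{n-1} + 1 a_{n-2} = 0,  where D(n) = (r+n)(r+n-1) + (23/4)(r+n) + (21/4).
  a_n = [-2 a_{n-1} - 1 a_{n-2}] / D(n).
Since the indicial polynomial factors as (r - r_1)(r - r_2), D(n) = (r_1 + n - r_1)(r_1 + n - r_2) = n(n + 5/4).
Evaluating step by step (a_0 = 1):
  n = 1: D(1) = 1(1 + 5/4) = 9/4; numerator = -2(1) = -2; a_1 = (-2)/(9/4) = -8/9
  n = 2: D(2) = 2(2 + 5/4) = 13/2; numerator = -2(-8/9) - 1(1) = 7/9; a_2 = (7/9)/(13/2) = 14/117
  n = 3: D(3) = 3(3 + 5/4) = 51/4; numerator = -2(14/117) - 1(-8/9) = 76/117; a_3 = (76/117)/(51/4) = 304/5967
  n = 4: D(4) = 4(4 + 5/4) = 21; numerator = -2(304/5967) - 1(14/117) = -1322/5967; a_4 = (-1322/5967)/(21) = -1322/125307
  n = 5: D(5) = 5(5 + 5/4) = 125/4; numerator = -2(-1322/125307) - 1(304/5967) = -220/7371; a_5 = (-220/7371)/(125/4) = -176/184275

r = -7/4; a_0 = 1; a_1 = -8/9; a_2 = 14/117; a_3 = 304/5967; a_4 = -1322/125307; a_5 = -176/184275


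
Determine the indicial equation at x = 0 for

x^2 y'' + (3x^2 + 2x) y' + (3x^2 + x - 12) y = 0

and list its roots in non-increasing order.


Divide by x^2 to reach normal form y'' + P_1(x) y' + P_2(x) y = 0 with P_1(x) = 3 + 2/x and P_2(x) = 3 + 1/x - 12/x^2.
x = 0 is a singular point because the y'-coefficient 3 + 2/x has a pole at x = 0 and the y-coefficient 3 + 1/x - 12/x^2 has a pole at x = 0.
It is a regular singular point because x P_1(x) = p(x) = 3x + 2 and x^2 P_2(x) = q(x) = 3x^2 + x - 12 are polynomials, hence analytic at x = 0.
p(0) = 2,  q(0) = -12.
Indicial equation: r(r-1) + p(0) r + q(0) = 0, i.e. r^2 + (p(0) - 1) r + q(0) = 0, i.e. r^2 + 1 r - 12 = 0.
Discriminant: (1)^2 - 4(-12) = 49, so r = (-1 ± 7)/2.
Solving: r_1 = 3, r_2 = -4.

indicial: r^2 + 1 r - 12 = 0; roots r_1 = 3, r_2 = -4


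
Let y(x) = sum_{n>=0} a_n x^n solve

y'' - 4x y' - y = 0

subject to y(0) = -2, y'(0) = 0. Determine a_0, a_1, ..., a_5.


Ansatz: y(x) = sum_{n>=0} a_n x^n, so y'(x) = sum_{n>=1} n a_n x^(n-1) and y''(x) = sum_{n>=2} n(n-1) a_n x^(n-2).
Substitute into P(x) y'' + Q(x) y' + R(x) y = 0 with P(x) = 1, Q(x) = -4x, R(x) = -1, and match powers of x.
Initial conditions: a_0 = -2, a_1 = 0.
Setting the coefficient of each power of x to zero and solving order by order (substituting the coefficients already found):
  x^0: 2 a_2 - a_0 = 0  ->  2 a_2 = a_0 = -2  ->  a_2 = -1
  x^1: 6 a_3 - 5 a_1 = 0  ->  6 a_3 = 5 a_1 = 0  ->  a_3 = 0
  x^2: 12 a_4 - 9 a_2 = 0  ->  12 a_4 = 9 a_2 = -9  ->  a_4 = -3/4
  x^3: 20 a_5 - 13 a_3 = 0  ->  20 a_5 = 13 a_3 = 0  ->  a_5 = 0
Truncated series: y(x) = -2 - x^2 - (3/4) x^4 + O(x^6).

a_0 = -2; a_1 = 0; a_2 = -1; a_3 = 0; a_4 = -3/4; a_5 = 0


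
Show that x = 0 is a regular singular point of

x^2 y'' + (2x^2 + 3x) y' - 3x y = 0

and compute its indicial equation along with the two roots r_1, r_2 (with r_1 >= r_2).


Divide by x^2 to reach normal form y'' + P_1(x) y' + P_2(x) y = 0 with P_1(x) = 2 + 3/x and P_2(x) = -3/x.
x = 0 is a singular point because the y'-coefficient 2 + 3/x has a pole at x = 0 and the y-coefficient -3/x has a pole at x = 0.
It is a regular singular point because x P_1(x) = p(x) = 2x + 3 and x^2 P_2(x) = q(x) = -3x are polynomials, hence analytic at x = 0.
p(0) = 3,  q(0) = 0.
Indicial equation: r(r-1) + p(0) r + q(0) = 0, i.e. r^2 + (p(0) - 1) r + q(0) = 0, i.e. r^2 + 2 r = 0.
Discriminant: (2)^2 - 4(0) = 4, so r = (-2 ± 2)/2.
Solving: r_1 = 0, r_2 = -2.

indicial: r^2 + 2 r = 0; roots r_1 = 0, r_2 = -2


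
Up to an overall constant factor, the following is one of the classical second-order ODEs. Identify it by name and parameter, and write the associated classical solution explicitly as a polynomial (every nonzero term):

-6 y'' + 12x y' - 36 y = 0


All three coefficients share the factor -6; dividing through by -6 gives  y'' - 2x y' + 6 y = 0.
This matches the Hermite equation y'' - 2x y' + 2n y = 0 with 2n = 6, so n = 3; the polynomial solution is H_3(x).
With y = sum_k a_k x^k, matching x^k gives (k+2)(k+1) a_{k+2} = 2(k - n) a_k = 2(k - 3) a_k. The right side vanishes at k = 3, so the series with the parity of 3 terminates at degree 3.
Standard normalization: leading coefficient of H_n is 2^n, so a_3 = 2^3 = 8. Work downward with a_k = (k+1)(k+2) a_{k+2} / (2(k - n)):
  a_1 = (2)(3)(8) / (2(1 - 3)) = 48/(-4) = -12
Hence H_3(x) = 8 x^3 - 12 x.

H_3(x); series = 8 x^3 - 12 x


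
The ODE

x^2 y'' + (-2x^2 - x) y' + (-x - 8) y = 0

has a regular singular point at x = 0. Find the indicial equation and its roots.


Divide by x^2 to reach normal form y'' + P_1(x) y' + P_2(x) y = 0 with P_1(x) = -2 - 1/x and P_2(x) = -1/x - 8/x^2.
x = 0 is a singular point because the y'-coefficient -2 - 1/x has a pole at x = 0 and the y-coefficient -1/x - 8/x^2 has a pole at x = 0.
It is a regular singular point because x P_1(x) = p(x) = -2x - 1 and x^2 P_2(x) = q(x) = -x - 8 are polynomials, hence analytic at x = 0.
p(0) = -1,  q(0) = -8.
Indicial equation: r(r-1) + p(0) r + q(0) = 0, i.e. r^2 + (p(0) - 1) r + q(0) = 0, i.e. r^2 - 2 r - 8 = 0.
Discriminant: (-2)^2 - 4(-8) = 36, so r = (2 ± 6)/2.
Solving: r_1 = 4, r_2 = -2.

indicial: r^2 - 2 r - 8 = 0; roots r_1 = 4, r_2 = -2


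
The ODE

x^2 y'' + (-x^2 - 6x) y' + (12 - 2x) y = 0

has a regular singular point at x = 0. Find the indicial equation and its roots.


Divide by x^2 to reach normal form y'' + P_1(x) y' + P_2(x) y = 0 with P_1(x) = -1 - 6/x and P_2(x) = -2/x + 12/x^2.
x = 0 is a singular point because the y'-coefficient -1 - 6/x has a pole at x = 0 and the y-coefficient -2/x + 12/x^2 has a pole at x = 0.
It is a regular singular point because x P_1(x) = p(x) = -x - 6 and x^2 P_2(x) = q(x) = 12 - 2x are polynomials, hence analytic at x = 0.
p(0) = -6,  q(0) = 12.
Indicial equation: r(r-1) + p(0) r + q(0) = 0, i.e. r^2 + (p(0) - 1) r + q(0) = 0, i.e. r^2 - 7 r + 12 = 0.
Discriminant: (-7)^2 - 4(12) = 1, so r = (7 ± 1)/2.
Solving: r_1 = 4, r_2 = 3.

indicial: r^2 - 7 r + 12 = 0; roots r_1 = 4, r_2 = 3


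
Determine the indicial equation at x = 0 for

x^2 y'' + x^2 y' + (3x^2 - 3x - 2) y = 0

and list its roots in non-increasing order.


Divide by x^2 to reach normal form y'' + P_1(x) y' + P_2(x) y = 0 with P_1(x) = 1 and P_2(x) = 3 - 3/x - 2/x^2.
x = 0 is a singular point because the y-coefficient 3 - 3/x - 2/x^2 has a pole at x = 0.
It is a regular singular point because x P_1(x) = p(x) = x and x^2 P_2(x) = q(x) = 3x^2 - 3x - 2 are polynomials, hence analytic at x = 0.
p(0) = 0,  q(0) = -2.
Indicial equation: r(r-1) + p(0) r + q(0) = 0, i.e. r^2 + (p(0) - 1) r + q(0) = 0, i.e. r^2 - 1 r - 2 = 0.
Discriminant: (-1)^2 - 4(-2) = 9, so r = (1 ± 3)/2.
Solving: r_1 = 2, r_2 = -1.

indicial: r^2 - 1 r - 2 = 0; roots r_1 = 2, r_2 = -1


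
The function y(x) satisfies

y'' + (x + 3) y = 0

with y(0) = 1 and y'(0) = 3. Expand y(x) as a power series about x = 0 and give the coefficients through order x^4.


Ansatz: y(x) = sum_{n>=0} a_n x^n, so y'(x) = sum_{n>=1} n a_n x^(n-1) and y''(x) = sum_{n>=2} n(n-1) a_n x^(n-2).
Substitute into P(x) y'' + Q(x) y' + R(x) y = 0 with P(x) = 1, Q(x) = 0, R(x) = x + 3, and match powers of x.
Initial conditions: a_0 = 1, a_1 = 3.
Setting the coefficient of each power of x to zero and solving order by order (substituting the coefficients already found):
  x^0: 2 a_2 + 3 a_0 = 0  ->  2 a_2 = -3 a_0 = -3  ->  a_2 = -3/2
  x^1: 6 a_3 + 3 a_1 + a_0 = 0  ->  6 a_3 = -3 a_1 - a_0 = -10  ->  a_3 = -5/3
  x^2: 12 a_4 + 3 a_2 + a_1 = 0  ->  12 a_4 = -3 a_2 - a_1 = 3/2  ->  a_4 = 1/8
Truncated series: y(x) = 1 + 3 x - (3/2) x^2 - (5/3) x^3 + (1/8) x^4 + O(x^5).

a_0 = 1; a_1 = 3; a_2 = -3/2; a_3 = -5/3; a_4 = 1/8


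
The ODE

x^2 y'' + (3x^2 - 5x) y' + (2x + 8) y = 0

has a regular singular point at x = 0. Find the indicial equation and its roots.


Divide by x^2 to reach normal form y'' + P_1(x) y' + P_2(x) y = 0 with P_1(x) = 3 - 5/x and P_2(x) = 2/x + 8/x^2.
x = 0 is a singular point because the y'-coefficient 3 - 5/x has a pole at x = 0 and the y-coefficient 2/x + 8/x^2 has a pole at x = 0.
It is a regular singular point because x P_1(x) = p(x) = 3x - 5 and x^2 P_2(x) = q(x) = 2x + 8 are polynomials, hence analytic at x = 0.
p(0) = -5,  q(0) = 8.
Indicial equation: r(r-1) + p(0) r + q(0) = 0, i.e. r^2 + (p(0) - 1) r + q(0) = 0, i.e. r^2 - 6 r + 8 = 0.
Discriminant: (-6)^2 - 4(8) = 4, so r = (6 ± 2)/2.
Solving: r_1 = 4, r_2 = 2.

indicial: r^2 - 6 r + 8 = 0; roots r_1 = 4, r_2 = 2


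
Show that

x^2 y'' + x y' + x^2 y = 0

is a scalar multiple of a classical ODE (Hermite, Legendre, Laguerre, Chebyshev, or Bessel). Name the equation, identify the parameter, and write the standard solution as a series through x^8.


The equation is already in a standard form:  x^2 y'' + x y' + x^2 y = 0.
This matches the Bessel equation x^2 y'' + x y' + (x^2 - nu^2) y = 0 with nu^2 = 0, so nu = 0; the solution bounded at x = 0 is J_0(x).
Frobenius at x = 0: indicial roots ±nu; for r = nu the recurrence k(k + 2nu) c_k = -c_{k-2} gives the standard series J_nu(x) = sum_{k>=0} (-1)^k / (k! (k+nu)!) (x/2)^(2k+nu). Evaluate the first 5 terms:
  k = 0: (-1)^0 / (0! * 0! * 2^0) x^0 = 1/(1*1*1) x^0 = (1) x^0
  k = 1: (-1)^1 / (1! * 1! * 2^2) x^2 = -1/(1*1*4) x^2 = (-1/4) x^2
  k = 2: (-1)^2 / (2! * 2! * 2^4) x^4 = 1/(2*2*16) x^4 = (1/64) x^4
  k = 3: (-1)^3 / (3! * 3! * 2^6) x^6 = -1/(6*6*64) x^6 = (-1/2304) x^6
  k = 4: (-1)^4 / (4! * 4! * 2^8) x^8 = 1/(24*24*256) x^8 = (1/147456) x^8
Hence J_0(x) = x^8/147456 - x^6/2304 + x^4/64 - x^2/4 + 1 + ....

J_0(x); series = x^8/147456 - x^6/2304 + x^4/64 - x^2/4 + 1
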